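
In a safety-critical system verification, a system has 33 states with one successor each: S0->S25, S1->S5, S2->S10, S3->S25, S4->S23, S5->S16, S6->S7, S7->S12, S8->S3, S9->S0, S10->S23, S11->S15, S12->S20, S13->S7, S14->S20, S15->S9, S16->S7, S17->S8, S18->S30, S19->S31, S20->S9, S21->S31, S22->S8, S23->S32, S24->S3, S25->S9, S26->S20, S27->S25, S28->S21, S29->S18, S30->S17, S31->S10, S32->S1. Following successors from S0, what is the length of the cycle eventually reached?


Trace from S0 until a state repeats:
  S0 -> S25 -> S9 -> S0
S0 first seen at step 0, revisited at step 3.
Cycle length = 3 - 0 = 3

3


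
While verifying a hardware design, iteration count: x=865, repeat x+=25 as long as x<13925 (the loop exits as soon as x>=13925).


Step 1: x goes from 865 toward 13925 by 25; the body runs while x<13925, so iterations = ceil((bound-start)/step)
Step 2: Distance=13060
Step 3: ceil(13060/25)=523

523


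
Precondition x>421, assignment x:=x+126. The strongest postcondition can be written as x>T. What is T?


Formula: sp(P, x:=E) = exists old_x. (x = E[old_x/x]) AND P[old_x/x] (old_x is the value of x before the assignment; eliminate old_x by solving x = E[old_x/x] for old_x)
Step 1: Precondition P: x>421, i.e. old_x > 421
Step 2: Assignment gives x = old_x + 126, so old_x = x - 126
Step 3: Substitute into P: x - 126 > 421
Step 4: Simplify: x > 421+126 = 547

547


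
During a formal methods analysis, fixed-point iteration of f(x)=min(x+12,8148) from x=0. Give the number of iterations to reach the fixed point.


Step 1: x=0, cap=8148, increment=12
Step 2: x grows by 12 each step until capped at 8148; fixed point is x=8148
Step 3: iterations = ceil(8148/12) = 679

679


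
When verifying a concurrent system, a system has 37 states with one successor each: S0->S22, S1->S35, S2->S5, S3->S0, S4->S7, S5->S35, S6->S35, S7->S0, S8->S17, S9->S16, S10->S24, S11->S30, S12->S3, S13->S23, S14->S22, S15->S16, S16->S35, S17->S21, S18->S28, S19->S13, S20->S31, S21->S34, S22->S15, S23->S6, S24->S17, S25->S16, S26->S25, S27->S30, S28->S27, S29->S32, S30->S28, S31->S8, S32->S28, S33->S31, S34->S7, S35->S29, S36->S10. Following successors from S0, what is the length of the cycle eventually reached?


Trace from S0 until a state repeats:
  S0 -> S22 -> S15 -> S16 -> S35 -> S29 -> S32 -> S28 -> S27 -> S30 -> S28
S28 first seen at step 7, revisited at step 10.
Cycle length = 10 - 7 = 3

3


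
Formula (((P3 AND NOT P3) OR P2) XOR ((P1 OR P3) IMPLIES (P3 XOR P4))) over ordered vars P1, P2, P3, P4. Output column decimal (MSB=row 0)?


Formula: (((P3 AND NOT P3) OR P2) XOR ((P1 OR P3) IMPLIES (P3 XOR P4))) over P1, P2, P3, P4 (16 rows)
Evaluate each row (bits = P1,P2,P3,P4, MSB first):
  row 0 [0000]: (((0 AND NOT 0) OR 0) XOR ((0 OR 0) IMPLIES (0 XOR 0))) -> 1
  row 1 [0001]: (((0 AND NOT 0) OR 0) XOR ((0 OR 0) IMPLIES (0 XOR 1))) -> 1
  row 2 [0010]: (((1 AND NOT 1) OR 0) XOR ((0 OR 1) IMPLIES (1 XOR 0))) -> 1
  row 3 [0011]: (((1 AND NOT 1) OR 0) XOR ((0 OR 1) IMPLIES (1 XOR 1))) -> 0
  row 4 [0100]: (((0 AND NOT 0) OR 1) XOR ((0 OR 0) IMPLIES (0 XOR 0))) -> 0
  row 5 [0101]: (((0 AND NOT 0) OR 1) XOR ((0 OR 0) IMPLIES (0 XOR 1))) -> 0
  row 6 [0110]: (((1 AND NOT 1) OR 1) XOR ((0 OR 1) IMPLIES (1 XOR 0))) -> 0
  row 7 [0111]: (((1 AND NOT 1) OR 1) XOR ((0 OR 1) IMPLIES (1 XOR 1))) -> 1
  row 8 [1000]: (((0 AND NOT 0) OR 0) XOR ((1 OR 0) IMPLIES (0 XOR 0))) -> 0
  row 9 [1001]: (((0 AND NOT 0) OR 0) XOR ((1 OR 0) IMPLIES (0 XOR 1))) -> 1
  row 10 [1010]: (((1 AND NOT 1) OR 0) XOR ((1 OR 1) IMPLIES (1 XOR 0))) -> 1
  row 11 [1011]: (((1 AND NOT 1) OR 0) XOR ((1 OR 1) IMPLIES (1 XOR 1))) -> 0
  row 12 [1100]: (((0 AND NOT 0) OR 1) XOR ((1 OR 0) IMPLIES (0 XOR 0))) -> 1
  row 13 [1101]: (((0 AND NOT 0) OR 1) XOR ((1 OR 0) IMPLIES (0 XOR 1))) -> 0
  row 14 [1110]: (((1 AND NOT 1) OR 1) XOR ((1 OR 1) IMPLIES (1 XOR 0))) -> 0
  row 15 [1111]: (((1 AND NOT 1) OR 1) XOR ((1 OR 1) IMPLIES (1 XOR 1))) -> 1
Full result column, 4 rows per line (P1,P2 fixed per line; P3,P4 runs 00..11 left to right):
  rows 0-3 [P1,P2=00]: 1110  = hex E
  rows 4-7 [P1,P2=01]: 0001  = hex 1
  rows 8-11 [P1,P2=10]: 0110  = hex 6
  rows 12-15 [P1,P2=11]: 1001  = hex 9
Output column (row 0 .. row 15) = 1110000101101001
Output column grouped in 4s = 1110 0001 0110 1001 = 0xE169
Convert to decimal digit by digit (value = value*16 + digit):
  E -> 14
  14*16 + 1 = 225
  225*16 + 6 = 3606
  3606*16 + 9 = 57705
Decimal = 57705

57705


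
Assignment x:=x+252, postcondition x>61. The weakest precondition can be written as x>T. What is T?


Formula: wp(x:=E, P) = P[E/x] (substitute E for x in postcondition)
Step 1: Postcondition: x>61
Step 2: Substitute x+252 for x: x+252>61
Step 3: Solve for x: x > 61-252 = -191

-191


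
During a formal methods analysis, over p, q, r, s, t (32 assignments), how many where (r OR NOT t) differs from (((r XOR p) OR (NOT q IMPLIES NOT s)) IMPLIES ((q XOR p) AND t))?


F1 = (r OR NOT t)
F2 = (((r XOR p) OR (NOT q IMPLIES NOT s)) IMPLIES ((q XOR p) AND t))
Evaluate both on each of 32 rows (bits = p,q,r,s,t):
  row 0 [00000]: F1=1 F2=0 (differ) -> 1
  row 1 [00001]: F1=0 F2=0 -> 0
  row 2 [00010]: F1=1 F2=1 -> 0
  row 3 [00011]: F1=0 F2=1 (differ) -> 1
  row 4 [00100]: F1=1 F2=0 (differ) -> 1
  row 5 [00101]: F1=1 F2=0 (differ) -> 1
  row 6 [00110]: F1=1 F2=0 (differ) -> 1
  row 7 [00111]: F1=1 F2=0 (differ) -> 1
  row 8 [01000]: F1=1 F2=0 (differ) -> 1
  row 9 [01001]: F1=0 F2=1 (differ) -> 1
  row 10 [01010]: F1=1 F2=0 (differ) -> 1
  row 11 [01011]: F1=0 F2=1 (differ) -> 1
  row 12 [01100]: F1=1 F2=0 (differ) -> 1
  row 13 [01101]: F1=1 F2=1 -> 0
  row 14 [01110]: F1=1 F2=0 (differ) -> 1
  row 15 [01111]: F1=1 F2=1 -> 0
  row 16 [10000]: F1=1 F2=0 (differ) -> 1
  row 17 [10001]: F1=0 F2=1 (differ) -> 1
  row 18 [10010]: F1=1 F2=0 (differ) -> 1
  row 19 [10011]: F1=0 F2=1 (differ) -> 1
  row 20 [10100]: F1=1 F2=0 (differ) -> 1
  row 21 [10101]: F1=1 F2=1 -> 0
  row 22 [10110]: F1=1 F2=1 -> 0
  row 23 [10111]: F1=1 F2=1 -> 0
  row 24 [11000]: F1=1 F2=0 (differ) -> 1
  row 25 [11001]: F1=0 F2=0 -> 0
  row 26 [11010]: F1=1 F2=0 (differ) -> 1
  row 27 [11011]: F1=0 F2=0 -> 0
  row 28 [11100]: F1=1 F2=0 (differ) -> 1
  row 29 [11101]: F1=1 F2=0 (differ) -> 1
  row 30 [11110]: F1=1 F2=0 (differ) -> 1
  row 31 [11111]: F1=1 F2=0 (differ) -> 1
Full result column, 8 rows per line (p,q fixed per line; r,s,t runs 000..111 left to right):
  rows 0-7 [p,q=00]: 10011111  (ones: 6)
  rows 8-15 [p,q=01]: 11111010  (ones: 6)
  rows 16-23 [p,q=10]: 11111000  (ones: 5)
  rows 24-31 [p,q=11]: 10101111  (ones: 6)
Disagreements = 6+6+5+6 = 23

23


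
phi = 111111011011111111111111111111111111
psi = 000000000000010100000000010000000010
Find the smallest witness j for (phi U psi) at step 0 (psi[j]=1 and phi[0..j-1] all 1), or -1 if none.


(phi U psi) at 0: need smallest j with psi[j]=1 and phi[i]=1 for all i in [0,j).
Scan from step 0:
  step 0: phi=1, psi=0 -> continue
  step 1: phi=1, psi=0 -> continue
  step 2: phi=1, psi=0 -> continue
  step 3: phi=1, psi=0 -> continue
  step 6: phi=0 -> phi-prefix broken from here
  step 13: psi=1 but phi already failed -> not a witness
  step 15: psi=1 but phi already failed -> not a witness
  step 25: psi=1 but phi already failed -> not a witness
  step 34: psi=1 but phi already failed -> not a witness
  end of trace: no witness -> -1
Witness step = -1

-1


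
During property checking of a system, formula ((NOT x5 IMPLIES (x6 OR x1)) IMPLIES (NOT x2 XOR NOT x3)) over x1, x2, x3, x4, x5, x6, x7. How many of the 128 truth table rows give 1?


Formula: ((NOT x5 IMPLIES (x6 OR x1)) IMPLIES (NOT x2 XOR NOT x3)) over 7 vars (128 rows)
Evaluate each row (x1, x2, x3, x4, x5, x6, x7 as bits, MSB first):
  row 0 [0000000]: ((NOT 0 IMPLIES (0 OR 0)) IMPLIES (NOT 0 XOR NOT 0)) -> 1
  row 1 [0000001]: ((NOT 0 IMPLIES (0 OR 0)) IMPLIES (NOT 0 XOR NOT 0)) -> 1
  row 2 [0000010]: ((NOT 0 IMPLIES (1 OR 0)) IMPLIES (NOT 0 XOR NOT 0)) -> 0
  row 3 [0000011]: ((NOT 0 IMPLIES (1 OR 0)) IMPLIES (NOT 0 XOR NOT 0)) -> 0
  row 4 [0000100]: ((NOT 1 IMPLIES (0 OR 0)) IMPLIES (NOT 0 XOR NOT 0)) -> 0
  (every remaining row is evaluated the same way; all 128 results are listed next)
Full result column, 8 rows per line (x1,x2,x3,x4 fixed per line; x5,x6,x7 runs 000..111 left to right):
  rows 0-7 [x1,x2,x3,x4=0000]: 11000000  (ones: 2)
  rows 8-15 [x1,x2,x3,x4=0001]: 11000000  (ones: 2)
  rows 16-23 [x1,x2,x3,x4=0010]: 11111111  (ones: 8)
  rows 24-31 [x1,x2,x3,x4=0011]: 11111111  (ones: 8)
  rows 32-39 [x1,x2,x3,x4=0100]: 11111111  (ones: 8)
  rows 40-47 [x1,x2,x3,x4=0101]: 11111111  (ones: 8)
  rows 48-55 [x1,x2,x3,x4=0110]: 11000000  (ones: 2)
  rows 56-63 [x1,x2,x3,x4=0111]: 11000000  (ones: 2)
  rows 64-71 [x1,x2,x3,x4=1000]: 00000000  (ones: 0)
  rows 72-79 [x1,x2,x3,x4=1001]: 00000000  (ones: 0)
  rows 80-87 [x1,x2,x3,x4=1010]: 11111111  (ones: 8)
  rows 88-95 [x1,x2,x3,x4=1011]: 11111111  (ones: 8)
  rows 96-103 [x1,x2,x3,x4=1100]: 11111111  (ones: 8)
  rows 104-111 [x1,x2,x3,x4=1101]: 11111111  (ones: 8)
  rows 112-119 [x1,x2,x3,x4=1110]: 00000000  (ones: 0)
  rows 120-127 [x1,x2,x3,x4=1111]: 00000000  (ones: 0)
Count of 1-rows = 2+2+8+8+8+8+2+2+0+0+8+8+8+8+0+0 = 72

72


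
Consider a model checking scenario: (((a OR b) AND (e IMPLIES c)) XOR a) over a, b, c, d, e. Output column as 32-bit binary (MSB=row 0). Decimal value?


Formula: (((a OR b) AND (e IMPLIES c)) XOR a) over a, b, c, d, e (32 rows)
Evaluate each row (bits = a,b,c,d,e, MSB first):
  row 0 [00000]: (((0 OR 0) AND (0 IMPLIES 0)) XOR 0) -> 0
  row 1 [00001]: (((0 OR 0) AND (1 IMPLIES 0)) XOR 0) -> 0
  row 2 [00010]: (((0 OR 0) AND (0 IMPLIES 0)) XOR 0) -> 0
  row 3 [00011]: (((0 OR 0) AND (1 IMPLIES 0)) XOR 0) -> 0
  row 4 [00100]: (((0 OR 0) AND (0 IMPLIES 1)) XOR 0) -> 0
  row 5 [00101]: (((0 OR 0) AND (1 IMPLIES 1)) XOR 0) -> 0
  row 6 [00110]: (((0 OR 0) AND (0 IMPLIES 1)) XOR 0) -> 0
  row 7 [00111]: (((0 OR 0) AND (1 IMPLIES 1)) XOR 0) -> 0
  row 8 [01000]: (((0 OR 1) AND (0 IMPLIES 0)) XOR 0) -> 1
  row 9 [01001]: (((0 OR 1) AND (1 IMPLIES 0)) XOR 0) -> 0
  row 10 [01010]: (((0 OR 1) AND (0 IMPLIES 0)) XOR 0) -> 1
  row 11 [01011]: (((0 OR 1) AND (1 IMPLIES 0)) XOR 0) -> 0
  row 12 [01100]: (((0 OR 1) AND (0 IMPLIES 1)) XOR 0) -> 1
  row 13 [01101]: (((0 OR 1) AND (1 IMPLIES 1)) XOR 0) -> 1
  row 14 [01110]: (((0 OR 1) AND (0 IMPLIES 1)) XOR 0) -> 1
  row 15 [01111]: (((0 OR 1) AND (1 IMPLIES 1)) XOR 0) -> 1
  row 16 [10000]: (((1 OR 0) AND (0 IMPLIES 0)) XOR 1) -> 0
  row 17 [10001]: (((1 OR 0) AND (1 IMPLIES 0)) XOR 1) -> 1
  row 18 [10010]: (((1 OR 0) AND (0 IMPLIES 0)) XOR 1) -> 0
  row 19 [10011]: (((1 OR 0) AND (1 IMPLIES 0)) XOR 1) -> 1
  row 20 [10100]: (((1 OR 0) AND (0 IMPLIES 1)) XOR 1) -> 0
  row 21 [10101]: (((1 OR 0) AND (1 IMPLIES 1)) XOR 1) -> 0
  row 22 [10110]: (((1 OR 0) AND (0 IMPLIES 1)) XOR 1) -> 0
  row 23 [10111]: (((1 OR 0) AND (1 IMPLIES 1)) XOR 1) -> 0
  row 24 [11000]: (((1 OR 1) AND (0 IMPLIES 0)) XOR 1) -> 0
  row 25 [11001]: (((1 OR 1) AND (1 IMPLIES 0)) XOR 1) -> 1
  row 26 [11010]: (((1 OR 1) AND (0 IMPLIES 0)) XOR 1) -> 0
  row 27 [11011]: (((1 OR 1) AND (1 IMPLIES 0)) XOR 1) -> 1
  row 28 [11100]: (((1 OR 1) AND (0 IMPLIES 1)) XOR 1) -> 0
  row 29 [11101]: (((1 OR 1) AND (1 IMPLIES 1)) XOR 1) -> 0
  row 30 [11110]: (((1 OR 1) AND (0 IMPLIES 1)) XOR 1) -> 0
  row 31 [11111]: (((1 OR 1) AND (1 IMPLIES 1)) XOR 1) -> 0
Full result column, 4 rows per line (a,b,c fixed per line; d,e runs 00..11 left to right):
  rows 0-3 [a,b,c=000]: 0000  = hex 0
  rows 4-7 [a,b,c=001]: 0000  = hex 0
  rows 8-11 [a,b,c=010]: 1010  = hex A
  rows 12-15 [a,b,c=011]: 1111  = hex F
  rows 16-19 [a,b,c=100]: 0101  = hex 5
  rows 20-23 [a,b,c=101]: 0000  = hex 0
  rows 24-27 [a,b,c=110]: 0101  = hex 5
  rows 28-31 [a,b,c=111]: 0000  = hex 0
Output column (row 0 .. row 31) = 00000000101011110101000001010000
Output column grouped in 4s = 0000 0000 1010 1111 0101 0000 0101 0000 = 0x00AF5050
Convert to decimal digit by digit (value = value*16 + digit):
  0 -> 0
  0*16 + 0 = 0
  0*16 + 10 (A) = 10
  10*16 + 15 (F) = 175
  175*16 + 5 = 2805
  2805*16 + 0 = 44880
  44880*16 + 5 = 718085
  718085*16 + 0 = 11489360
Decimal = 11489360

11489360


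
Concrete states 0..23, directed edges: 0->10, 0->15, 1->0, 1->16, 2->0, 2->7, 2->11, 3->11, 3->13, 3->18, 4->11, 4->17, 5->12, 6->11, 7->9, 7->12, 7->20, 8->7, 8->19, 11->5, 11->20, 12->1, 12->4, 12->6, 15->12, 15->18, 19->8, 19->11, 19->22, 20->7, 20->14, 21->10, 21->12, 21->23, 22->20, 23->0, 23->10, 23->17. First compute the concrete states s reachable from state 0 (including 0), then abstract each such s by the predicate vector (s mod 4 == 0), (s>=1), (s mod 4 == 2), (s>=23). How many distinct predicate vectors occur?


BFS from 0:
Concrete reachable: {0, 1, 4, 5, 6, 7, 9, 10, 11, 12, 14, 15, 16, 17, 18, 20}
Abstract via predicates (s mod 4 == 0), (s>=1), (s mod 4 == 2), (s>=23):
  (0,1,0,0) <- {1, 5, 7, 9, 11, 15, 17}
  (0,1,1,0) <- {6, 10, 14, 18}
  (1,0,0,0) <- {0}
  (1,1,0,0) <- {4, 12, 16, 20}
Distinct abstract states = 4

4


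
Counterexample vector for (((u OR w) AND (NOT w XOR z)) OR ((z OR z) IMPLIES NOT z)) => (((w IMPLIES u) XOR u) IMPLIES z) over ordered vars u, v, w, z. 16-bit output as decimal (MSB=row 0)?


F1 = (((u OR w) AND (NOT w XOR z)) OR ((z OR z) IMPLIES NOT z))
F2 = (((w IMPLIES u) XOR u) IMPLIES z)
Counterexample to F1=>F2 is where F1=1 and F2=0.
Evaluate each row (bits = u,v,w,z, MSB first):
  row 0 [0000]: F1=1 F2=0 -> F1&~F2 -> 1
  row 1 [0001]: F1=0 F2=1 -> F1&~F2 -> 0
  row 2 [0010]: F1=1 F2=1 -> F1&~F2 -> 0
  row 3 [0011]: F1=1 F2=1 -> F1&~F2 -> 0
  row 4 [0100]: F1=1 F2=0 -> F1&~F2 -> 1
  row 5 [0101]: F1=0 F2=1 -> F1&~F2 -> 0
  row 6 [0110]: F1=1 F2=1 -> F1&~F2 -> 0
  row 7 [0111]: F1=1 F2=1 -> F1&~F2 -> 0
  row 8 [1000]: F1=1 F2=1 -> F1&~F2 -> 0
  row 9 [1001]: F1=0 F2=1 -> F1&~F2 -> 0
  row 10 [1010]: F1=1 F2=1 -> F1&~F2 -> 0
  row 11 [1011]: F1=1 F2=1 -> F1&~F2 -> 0
  row 12 [1100]: F1=1 F2=1 -> F1&~F2 -> 0
  row 13 [1101]: F1=0 F2=1 -> F1&~F2 -> 0
  row 14 [1110]: F1=1 F2=1 -> F1&~F2 -> 0
  row 15 [1111]: F1=1 F2=1 -> F1&~F2 -> 0
Full result column, 4 rows per line (u,v fixed per line; w,z runs 00..11 left to right):
  rows 0-3 [u,v=00]: 1000  = hex 8
  rows 4-7 [u,v=01]: 1000  = hex 8
  rows 8-11 [u,v=10]: 0000  = hex 0
  rows 12-15 [u,v=11]: 0000  = hex 0
Counterexample vector (row 0 .. row 15) = 1000100000000000
Output column grouped in 4s = 1000 1000 0000 0000 = 0x8800
Convert to decimal digit by digit (value = value*16 + digit):
  8 -> 8
  8*16 + 8 = 136
  136*16 + 0 = 2176
  2176*16 + 0 = 34816
Decimal = 34816

34816


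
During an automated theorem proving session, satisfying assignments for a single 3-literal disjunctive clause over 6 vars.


Step 1: Total=2^6=64
Step 2: Unsat when all 3 false: 2^3=8
Step 3: Sat=64-8=56

56


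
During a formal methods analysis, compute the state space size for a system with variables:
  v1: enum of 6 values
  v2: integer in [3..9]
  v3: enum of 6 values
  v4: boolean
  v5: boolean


State space = product of domain sizes of all variables.
Domain sizes:
  v1 (enum of 6 values): 6
  v2 (integer in [3..9]): 7
  v3 (enum of 6 values): 6
  v4 (boolean): 2
  v5 (boolean): 2
Product = 6 * 7 * 6 * 2 * 2 = 1008

1008


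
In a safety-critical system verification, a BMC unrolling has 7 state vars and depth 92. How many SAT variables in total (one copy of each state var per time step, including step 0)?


BMC unrolls to depth k, creating one copy of each state var for steps 0..k.
Step count = 92 + 1 = 93 (steps 0 through 92)
Vars per step = 7
Total = 7 * 93 = 651

651


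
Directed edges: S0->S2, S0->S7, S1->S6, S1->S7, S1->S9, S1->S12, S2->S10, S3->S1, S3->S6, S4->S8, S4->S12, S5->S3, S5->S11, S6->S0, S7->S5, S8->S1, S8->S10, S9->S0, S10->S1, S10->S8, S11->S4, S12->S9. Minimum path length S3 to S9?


BFS layer-by-layer from S3:
  dist 0: {S3}
  dist 1: {S1, S6}
  dist 2: {S0, S7, S9, S12}
  -> S9 reached at distance 2
Shortest path length = 2

2


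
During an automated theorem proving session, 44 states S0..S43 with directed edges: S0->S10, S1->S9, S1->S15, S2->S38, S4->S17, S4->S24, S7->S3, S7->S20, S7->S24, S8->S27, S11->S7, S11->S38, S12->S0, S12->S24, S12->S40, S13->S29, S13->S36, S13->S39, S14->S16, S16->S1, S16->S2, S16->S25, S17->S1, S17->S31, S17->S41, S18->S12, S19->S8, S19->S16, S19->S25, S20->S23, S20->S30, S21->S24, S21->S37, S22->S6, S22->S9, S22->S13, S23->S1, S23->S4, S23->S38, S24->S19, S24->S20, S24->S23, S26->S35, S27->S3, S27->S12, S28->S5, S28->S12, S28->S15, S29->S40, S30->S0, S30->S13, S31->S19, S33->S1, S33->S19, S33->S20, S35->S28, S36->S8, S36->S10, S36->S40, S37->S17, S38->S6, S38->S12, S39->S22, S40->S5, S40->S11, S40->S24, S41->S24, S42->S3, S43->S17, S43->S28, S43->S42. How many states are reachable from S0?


BFS from S0:
  layer 0: {S0}
  layer 1: {S10}
Reachable set: {S0, S10}
Count = 2

2


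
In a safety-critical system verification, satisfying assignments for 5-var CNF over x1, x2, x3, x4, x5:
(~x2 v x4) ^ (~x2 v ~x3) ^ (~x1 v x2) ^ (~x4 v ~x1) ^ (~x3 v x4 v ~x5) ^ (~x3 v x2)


CNF with 6 clauses over 5 vars (32 assignments).
An assignment satisfies CNF iff every clause has >=1 true literal.
Check each row (bits = x1,x2,x3,x4,x5; clause T/F shown):
  row 0 [00000]: clauses=TTTTTT -> 1
  row 1 [00001]: clauses=TTTTTT -> 1
  row 2 [00010]: clauses=TTTTTT -> 1
  row 3 [00011]: clauses=TTTTTT -> 1
  row 4 [00100]: clauses=TTTTTF -> 0
  row 5 [00101]: clauses=TTTTFF -> 0
  row 6 [00110]: clauses=TTTTTF -> 0
  row 7 [00111]: clauses=TTTTTF -> 0
  row 8 [01000]: clauses=FTTTTT -> 0
  row 9 [01001]: clauses=FTTTTT -> 0
  row 10 [01010]: clauses=TTTTTT -> 1
  row 11 [01011]: clauses=TTTTTT -> 1
  row 12 [01100]: clauses=FFTTTT -> 0
  row 13 [01101]: clauses=FFTTFT -> 0
  row 14 [01110]: clauses=TFTTTT -> 0
  row 15 [01111]: clauses=TFTTTT -> 0
  row 16 [10000]: clauses=TTFTTT -> 0
  row 17 [10001]: clauses=TTFTTT -> 0
  row 18 [10010]: clauses=TTFFTT -> 0
  row 19 [10011]: clauses=TTFFTT -> 0
  row 20 [10100]: clauses=TTFTTF -> 0
  row 21 [10101]: clauses=TTFTFF -> 0
  row 22 [10110]: clauses=TTFFTF -> 0
  row 23 [10111]: clauses=TTFFTF -> 0
  row 24 [11000]: clauses=FTTTTT -> 0
  row 25 [11001]: clauses=FTTTTT -> 0
  row 26 [11010]: clauses=TTTFTT -> 0
  row 27 [11011]: clauses=TTTFTT -> 0
  row 28 [11100]: clauses=FFTTTT -> 0
  row 29 [11101]: clauses=FFTTFT -> 0
  row 30 [11110]: clauses=TFTFTT -> 0
  row 31 [11111]: clauses=TFTFTT -> 0
Full result column, 8 rows per line (x1,x2 fixed per line; x3,x4,x5 runs 000..111 left to right):
  rows 0-7 [x1,x2=00]: 11110000  (ones: 4)
  rows 8-15 [x1,x2=01]: 00110000  (ones: 2)
  rows 16-23 [x1,x2=10]: 00000000  (ones: 0)
  rows 24-31 [x1,x2=11]: 00000000  (ones: 0)
Satisfying assignments = 4+2+0+0 = 6

6


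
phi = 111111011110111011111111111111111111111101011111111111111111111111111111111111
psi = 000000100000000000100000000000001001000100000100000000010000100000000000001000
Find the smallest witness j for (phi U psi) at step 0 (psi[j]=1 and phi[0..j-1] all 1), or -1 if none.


(phi U psi) at 0: need smallest j with psi[j]=1 and phi[i]=1 for all i in [0,j).
Scan from step 0:
  step 0: phi=1, psi=0 -> continue
  step 1: phi=1, psi=0 -> continue
  step 2: phi=1, psi=0 -> continue
  step 3: phi=1, psi=0 -> continue
  step 6: psi=1 and phi held for [0,6) -> witness found
Witness step = 6

6


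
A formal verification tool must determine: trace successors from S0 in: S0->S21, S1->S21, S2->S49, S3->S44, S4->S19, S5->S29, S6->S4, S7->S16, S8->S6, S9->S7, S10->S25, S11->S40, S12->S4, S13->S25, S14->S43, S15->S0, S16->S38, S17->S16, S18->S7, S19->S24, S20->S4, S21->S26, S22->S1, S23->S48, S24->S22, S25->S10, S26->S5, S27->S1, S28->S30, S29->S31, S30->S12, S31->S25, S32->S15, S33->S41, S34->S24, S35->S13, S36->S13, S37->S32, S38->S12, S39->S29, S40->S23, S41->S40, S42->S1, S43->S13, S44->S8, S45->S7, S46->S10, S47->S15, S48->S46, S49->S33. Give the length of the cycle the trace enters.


Trace from S0 until a state repeats:
  S0 -> S21 -> S26 -> S5 -> S29 -> S31 -> S25 -> S10 -> S25
S25 first seen at step 6, revisited at step 8.
Cycle length = 8 - 6 = 2

2


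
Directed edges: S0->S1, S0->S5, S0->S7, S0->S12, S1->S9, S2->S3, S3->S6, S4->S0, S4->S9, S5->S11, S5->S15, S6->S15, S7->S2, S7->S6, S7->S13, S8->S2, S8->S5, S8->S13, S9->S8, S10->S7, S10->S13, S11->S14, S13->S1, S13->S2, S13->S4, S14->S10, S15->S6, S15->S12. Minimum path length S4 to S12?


BFS layer-by-layer from S4:
  dist 0: {S4}
  dist 1: {S0, S9}
  dist 2: {S1, S5, S7, S8, S12}
  -> S12 reached at distance 2
Shortest path length = 2

2


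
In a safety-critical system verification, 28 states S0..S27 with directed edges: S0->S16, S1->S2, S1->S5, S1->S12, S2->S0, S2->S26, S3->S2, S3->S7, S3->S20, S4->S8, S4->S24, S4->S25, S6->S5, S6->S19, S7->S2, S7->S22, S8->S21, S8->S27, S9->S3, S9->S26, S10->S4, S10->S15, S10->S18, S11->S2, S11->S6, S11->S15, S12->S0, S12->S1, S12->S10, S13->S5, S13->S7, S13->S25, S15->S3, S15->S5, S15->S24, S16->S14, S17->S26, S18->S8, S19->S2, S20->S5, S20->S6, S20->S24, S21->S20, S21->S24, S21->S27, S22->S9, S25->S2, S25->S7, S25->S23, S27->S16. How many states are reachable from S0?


BFS from S0:
  layer 0: {S0}
  layer 1: {S16}
  layer 2: {S14}
Reachable set: {S0, S14, S16}
Count = 3

3


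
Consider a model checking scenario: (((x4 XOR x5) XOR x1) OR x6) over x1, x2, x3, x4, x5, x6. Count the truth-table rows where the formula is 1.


Formula: (((x4 XOR x5) XOR x1) OR x6) over 6 vars (64 rows)
Evaluate each row (x1, x2, x3, x4, x5, x6 as bits, MSB first):
  row 0 [000000]: (((0 XOR 0) XOR 0) OR 0) -> 0
  row 1 [000001]: (((0 XOR 0) XOR 0) OR 1) -> 1
  row 2 [000010]: (((0 XOR 1) XOR 0) OR 0) -> 1
  row 3 [000011]: (((0 XOR 1) XOR 0) OR 1) -> 1
  row 4 [000100]: (((1 XOR 0) XOR 0) OR 0) -> 1
  (every remaining row is evaluated the same way; all 64 results are listed next)
Full result column, 8 rows per line (x1,x2,x3 fixed per line; x4,x5,x6 runs 000..111 left to right):
  rows 0-7 [x1,x2,x3=000]: 01111101  (ones: 6)
  rows 8-15 [x1,x2,x3=001]: 01111101  (ones: 6)
  rows 16-23 [x1,x2,x3=010]: 01111101  (ones: 6)
  rows 24-31 [x1,x2,x3=011]: 01111101  (ones: 6)
  rows 32-39 [x1,x2,x3=100]: 11010111  (ones: 6)
  rows 40-47 [x1,x2,x3=101]: 11010111  (ones: 6)
  rows 48-55 [x1,x2,x3=110]: 11010111  (ones: 6)
  rows 56-63 [x1,x2,x3=111]: 11010111  (ones: 6)
Count of 1-rows = 6+6+6+6+6+6+6+6 = 48

48


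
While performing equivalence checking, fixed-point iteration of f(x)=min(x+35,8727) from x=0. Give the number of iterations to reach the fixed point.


Step 1: x=0, cap=8727, increment=35
Step 2: x grows by 35 each step until capped at 8727; fixed point is x=8727
Step 3: iterations = ceil(8727/35) = 250

250


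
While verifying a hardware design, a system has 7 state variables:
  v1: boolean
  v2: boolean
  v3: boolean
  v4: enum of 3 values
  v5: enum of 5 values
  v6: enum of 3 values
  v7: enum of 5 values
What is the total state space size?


State space = product of domain sizes of all variables.
Domain sizes:
  v1 (boolean): 2
  v2 (boolean): 2
  v3 (boolean): 2
  v4 (enum of 3 values): 3
  v5 (enum of 5 values): 5
  v6 (enum of 3 values): 3
  v7 (enum of 5 values): 5
Product = 2 * 2 * 2 * 3 * 5 * 3 * 5 = 1800

1800


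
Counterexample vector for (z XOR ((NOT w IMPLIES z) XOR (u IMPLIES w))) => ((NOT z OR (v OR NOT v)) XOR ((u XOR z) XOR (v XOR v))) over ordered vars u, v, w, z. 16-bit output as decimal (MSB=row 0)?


F1 = (z XOR ((NOT w IMPLIES z) XOR (u IMPLIES w)))
F2 = ((NOT z OR (v OR NOT v)) XOR ((u XOR z) XOR (v XOR v)))
Counterexample to F1=>F2 is where F1=1 and F2=0.
Evaluate each row (bits = u,v,w,z, MSB first):
  row 0 [0000]: F1=1 F2=1 -> F1&~F2 -> 0
  row 1 [0001]: F1=1 F2=0 -> F1&~F2 -> 1
  row 2 [0010]: F1=0 F2=1 -> F1&~F2 -> 0
  row 3 [0011]: F1=1 F2=0 -> F1&~F2 -> 1
  row 4 [0100]: F1=1 F2=1 -> F1&~F2 -> 0
  row 5 [0101]: F1=1 F2=0 -> F1&~F2 -> 1
  row 6 [0110]: F1=0 F2=1 -> F1&~F2 -> 0
  row 7 [0111]: F1=1 F2=0 -> F1&~F2 -> 1
  row 8 [1000]: F1=0 F2=0 -> F1&~F2 -> 0
  row 9 [1001]: F1=0 F2=1 -> F1&~F2 -> 0
  row 10 [1010]: F1=0 F2=0 -> F1&~F2 -> 0
  row 11 [1011]: F1=1 F2=1 -> F1&~F2 -> 0
  row 12 [1100]: F1=0 F2=0 -> F1&~F2 -> 0
  row 13 [1101]: F1=0 F2=1 -> F1&~F2 -> 0
  row 14 [1110]: F1=0 F2=0 -> F1&~F2 -> 0
  row 15 [1111]: F1=1 F2=1 -> F1&~F2 -> 0
Full result column, 4 rows per line (u,v fixed per line; w,z runs 00..11 left to right):
  rows 0-3 [u,v=00]: 0101  = hex 5
  rows 4-7 [u,v=01]: 0101  = hex 5
  rows 8-11 [u,v=10]: 0000  = hex 0
  rows 12-15 [u,v=11]: 0000  = hex 0
Counterexample vector (row 0 .. row 15) = 0101010100000000
Output column grouped in 4s = 0101 0101 0000 0000 = 0x5500
Convert to decimal digit by digit (value = value*16 + digit):
  5 -> 5
  5*16 + 5 = 85
  85*16 + 0 = 1360
  1360*16 + 0 = 21760
Decimal = 21760

21760


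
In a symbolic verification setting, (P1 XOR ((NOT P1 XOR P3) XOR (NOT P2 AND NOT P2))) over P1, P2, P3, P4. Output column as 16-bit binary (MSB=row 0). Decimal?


Formula: (P1 XOR ((NOT P1 XOR P3) XOR (NOT P2 AND NOT P2))) over P1, P2, P3, P4 (16 rows)
Evaluate each row (bits = P1,P2,P3,P4, MSB first):
  row 0 [0000]: (0 XOR ((NOT 0 XOR 0) XOR (NOT 0 AND NOT 0))) -> 0
  row 1 [0001]: (0 XOR ((NOT 0 XOR 0) XOR (NOT 0 AND NOT 0))) -> 0
  row 2 [0010]: (0 XOR ((NOT 0 XOR 1) XOR (NOT 0 AND NOT 0))) -> 1
  row 3 [0011]: (0 XOR ((NOT 0 XOR 1) XOR (NOT 0 AND NOT 0))) -> 1
  row 4 [0100]: (0 XOR ((NOT 0 XOR 0) XOR (NOT 1 AND NOT 1))) -> 1
  row 5 [0101]: (0 XOR ((NOT 0 XOR 0) XOR (NOT 1 AND NOT 1))) -> 1
  row 6 [0110]: (0 XOR ((NOT 0 XOR 1) XOR (NOT 1 AND NOT 1))) -> 0
  row 7 [0111]: (0 XOR ((NOT 0 XOR 1) XOR (NOT 1 AND NOT 1))) -> 0
  row 8 [1000]: (1 XOR ((NOT 1 XOR 0) XOR (NOT 0 AND NOT 0))) -> 0
  row 9 [1001]: (1 XOR ((NOT 1 XOR 0) XOR (NOT 0 AND NOT 0))) -> 0
  row 10 [1010]: (1 XOR ((NOT 1 XOR 1) XOR (NOT 0 AND NOT 0))) -> 1
  row 11 [1011]: (1 XOR ((NOT 1 XOR 1) XOR (NOT 0 AND NOT 0))) -> 1
  row 12 [1100]: (1 XOR ((NOT 1 XOR 0) XOR (NOT 1 AND NOT 1))) -> 1
  row 13 [1101]: (1 XOR ((NOT 1 XOR 0) XOR (NOT 1 AND NOT 1))) -> 1
  row 14 [1110]: (1 XOR ((NOT 1 XOR 1) XOR (NOT 1 AND NOT 1))) -> 0
  row 15 [1111]: (1 XOR ((NOT 1 XOR 1) XOR (NOT 1 AND NOT 1))) -> 0
Full result column, 4 rows per line (P1,P2 fixed per line; P3,P4 runs 00..11 left to right):
  rows 0-3 [P1,P2=00]: 0011  = hex 3
  rows 4-7 [P1,P2=01]: 1100  = hex C
  rows 8-11 [P1,P2=10]: 0011  = hex 3
  rows 12-15 [P1,P2=11]: 1100  = hex C
Output column (row 0 .. row 15) = 0011110000111100
Output column grouped in 4s = 0011 1100 0011 1100 = 0x3C3C
Convert to decimal digit by digit (value = value*16 + digit):
  3 -> 3
  3*16 + 12 (C) = 60
  60*16 + 3 = 963
  963*16 + 12 (C) = 15420
Decimal = 15420

15420


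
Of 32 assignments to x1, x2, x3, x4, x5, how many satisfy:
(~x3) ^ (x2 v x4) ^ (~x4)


CNF with 3 clauses over 5 vars (32 assignments).
An assignment satisfies CNF iff every clause has >=1 true literal.
Check each row (bits = x1,x2,x3,x4,x5; clause T/F shown):
  row 0 [00000]: clauses=TFT -> 0
  row 1 [00001]: clauses=TFT -> 0
  row 2 [00010]: clauses=TTF -> 0
  row 3 [00011]: clauses=TTF -> 0
  row 4 [00100]: clauses=FFT -> 0
  row 5 [00101]: clauses=FFT -> 0
  row 6 [00110]: clauses=FTF -> 0
  row 7 [00111]: clauses=FTF -> 0
  row 8 [01000]: clauses=TTT -> 1
  row 9 [01001]: clauses=TTT -> 1
  row 10 [01010]: clauses=TTF -> 0
  row 11 [01011]: clauses=TTF -> 0
  row 12 [01100]: clauses=FTT -> 0
  row 13 [01101]: clauses=FTT -> 0
  row 14 [01110]: clauses=FTF -> 0
  row 15 [01111]: clauses=FTF -> 0
  row 16 [10000]: clauses=TFT -> 0
  row 17 [10001]: clauses=TFT -> 0
  row 18 [10010]: clauses=TTF -> 0
  row 19 [10011]: clauses=TTF -> 0
  row 20 [10100]: clauses=FFT -> 0
  row 21 [10101]: clauses=FFT -> 0
  row 22 [10110]: clauses=FTF -> 0
  row 23 [10111]: clauses=FTF -> 0
  row 24 [11000]: clauses=TTT -> 1
  row 25 [11001]: clauses=TTT -> 1
  row 26 [11010]: clauses=TTF -> 0
  row 27 [11011]: clauses=TTF -> 0
  row 28 [11100]: clauses=FTT -> 0
  row 29 [11101]: clauses=FTT -> 0
  row 30 [11110]: clauses=FTF -> 0
  row 31 [11111]: clauses=FTF -> 0
Full result column, 8 rows per line (x1,x2 fixed per line; x3,x4,x5 runs 000..111 left to right):
  rows 0-7 [x1,x2=00]: 00000000  (ones: 0)
  rows 8-15 [x1,x2=01]: 11000000  (ones: 2)
  rows 16-23 [x1,x2=10]: 00000000  (ones: 0)
  rows 24-31 [x1,x2=11]: 11000000  (ones: 2)
Satisfying assignments = 0+2+0+2 = 4

4


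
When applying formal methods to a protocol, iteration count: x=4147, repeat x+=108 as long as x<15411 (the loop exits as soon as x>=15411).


Step 1: x goes from 4147 toward 15411 by 108; the body runs while x<15411, so iterations = ceil((bound-start)/step)
Step 2: Distance=11264
Step 3: ceil(11264/108)=105

105


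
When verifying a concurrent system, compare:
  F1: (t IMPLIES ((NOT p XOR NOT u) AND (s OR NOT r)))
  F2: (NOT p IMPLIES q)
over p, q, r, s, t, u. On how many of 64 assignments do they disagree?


F1 = (t IMPLIES ((NOT p XOR NOT u) AND (s OR NOT r)))
F2 = (NOT p IMPLIES q)
Evaluate both on each of 64 rows (bits = p,q,r,s,t,u):
  row 0 [000000]: F1=1 F2=0 (differ) -> 1
  row 1 [000001]: F1=1 F2=0 (differ) -> 1
  row 2 [000010]: F1=0 F2=0 -> 0
  row 3 [000011]: F1=1 F2=0 (differ) -> 1
  row 4 [000100]: F1=1 F2=0 (differ) -> 1
  (every remaining row is evaluated the same way; all 64 results are listed next)
Full result column, 8 rows per line (p,q,r fixed per line; s,t,u runs 000..111 left to right):
  rows 0-7 [p,q,r=000]: 11011101  (ones: 6)
  rows 8-15 [p,q,r=001]: 11001101  (ones: 5)
  rows 16-23 [p,q,r=010]: 00100010  (ones: 2)
  rows 24-31 [p,q,r=011]: 00110010  (ones: 3)
  rows 32-39 [p,q,r=100]: 00010001  (ones: 2)
  rows 40-47 [p,q,r=101]: 00110001  (ones: 3)
  rows 48-55 [p,q,r=110]: 00010001  (ones: 2)
  rows 56-63 [p,q,r=111]: 00110001  (ones: 3)
Disagreements = 6+5+2+3+2+3+2+3 = 26

26


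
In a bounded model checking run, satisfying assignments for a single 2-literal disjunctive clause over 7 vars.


Step 1: Total=2^7=128
Step 2: Unsat when all 2 false: 2^5=32
Step 3: Sat=128-32=96

96


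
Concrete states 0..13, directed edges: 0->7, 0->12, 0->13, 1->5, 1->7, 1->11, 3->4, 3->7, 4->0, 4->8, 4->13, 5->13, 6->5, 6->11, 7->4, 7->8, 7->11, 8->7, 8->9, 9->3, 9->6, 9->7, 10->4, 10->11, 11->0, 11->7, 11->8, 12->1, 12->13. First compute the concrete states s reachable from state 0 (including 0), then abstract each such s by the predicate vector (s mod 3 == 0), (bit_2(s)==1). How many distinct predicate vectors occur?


BFS from 0:
Concrete reachable: {0, 1, 3, 4, 5, 6, 7, 8, 9, 11, 12, 13}
Abstract via predicates (s mod 3 == 0), (bit_2(s)==1):
  (0,0) <- {1, 8, 11}
  (0,1) <- {4, 5, 7, 13}
  (1,0) <- {0, 3, 9}
  (1,1) <- {6, 12}
Distinct abstract states = 4

4


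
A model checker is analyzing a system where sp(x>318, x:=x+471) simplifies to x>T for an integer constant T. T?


Formula: sp(P, x:=E) = exists old_x. (x = E[old_x/x]) AND P[old_x/x] (old_x is the value of x before the assignment; eliminate old_x by solving x = E[old_x/x] for old_x)
Step 1: Precondition P: x>318, i.e. old_x > 318
Step 2: Assignment gives x = old_x + 471, so old_x = x - 471
Step 3: Substitute into P: x - 471 > 318
Step 4: Simplify: x > 318+471 = 789

789


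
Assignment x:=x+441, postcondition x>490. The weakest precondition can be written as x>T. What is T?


Formula: wp(x:=E, P) = P[E/x] (substitute E for x in postcondition)
Step 1: Postcondition: x>490
Step 2: Substitute x+441 for x: x+441>490
Step 3: Solve for x: x > 490-441 = 49

49


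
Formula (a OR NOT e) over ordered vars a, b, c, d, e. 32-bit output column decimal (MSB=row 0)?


Formula: (a OR NOT e) over a, b, c, d, e (32 rows)
Evaluate each row (bits = a,b,c,d,e, MSB first):
  row 0 [00000]: (0 OR NOT 0) -> 1
  row 1 [00001]: (0 OR NOT 1) -> 0
  row 2 [00010]: (0 OR NOT 0) -> 1
  row 3 [00011]: (0 OR NOT 1) -> 0
  row 4 [00100]: (0 OR NOT 0) -> 1
  row 5 [00101]: (0 OR NOT 1) -> 0
  row 6 [00110]: (0 OR NOT 0) -> 1
  row 7 [00111]: (0 OR NOT 1) -> 0
  row 8 [01000]: (0 OR NOT 0) -> 1
  row 9 [01001]: (0 OR NOT 1) -> 0
  row 10 [01010]: (0 OR NOT 0) -> 1
  row 11 [01011]: (0 OR NOT 1) -> 0
  row 12 [01100]: (0 OR NOT 0) -> 1
  row 13 [01101]: (0 OR NOT 1) -> 0
  row 14 [01110]: (0 OR NOT 0) -> 1
  row 15 [01111]: (0 OR NOT 1) -> 0
  row 16 [10000]: (1 OR NOT 0) -> 1
  row 17 [10001]: (1 OR NOT 1) -> 1
  row 18 [10010]: (1 OR NOT 0) -> 1
  row 19 [10011]: (1 OR NOT 1) -> 1
  row 20 [10100]: (1 OR NOT 0) -> 1
  row 21 [10101]: (1 OR NOT 1) -> 1
  row 22 [10110]: (1 OR NOT 0) -> 1
  row 23 [10111]: (1 OR NOT 1) -> 1
  row 24 [11000]: (1 OR NOT 0) -> 1
  row 25 [11001]: (1 OR NOT 1) -> 1
  row 26 [11010]: (1 OR NOT 0) -> 1
  row 27 [11011]: (1 OR NOT 1) -> 1
  row 28 [11100]: (1 OR NOT 0) -> 1
  row 29 [11101]: (1 OR NOT 1) -> 1
  row 30 [11110]: (1 OR NOT 0) -> 1
  row 31 [11111]: (1 OR NOT 1) -> 1
Full result column, 4 rows per line (a,b,c fixed per line; d,e runs 00..11 left to right):
  rows 0-3 [a,b,c=000]: 1010  = hex A
  rows 4-7 [a,b,c=001]: 1010  = hex A
  rows 8-11 [a,b,c=010]: 1010  = hex A
  rows 12-15 [a,b,c=011]: 1010  = hex A
  rows 16-19 [a,b,c=100]: 1111  = hex F
  rows 20-23 [a,b,c=101]: 1111  = hex F
  rows 24-27 [a,b,c=110]: 1111  = hex F
  rows 28-31 [a,b,c=111]: 1111  = hex F
Output column (row 0 .. row 31) = 10101010101010101111111111111111
Output column grouped in 4s = 1010 1010 1010 1010 1111 1111 1111 1111 = 0xAAAAFFFF
Convert to decimal digit by digit (value = value*16 + digit):
  A -> 10
  10*16 + 10 (A) = 170
  170*16 + 10 (A) = 2730
  2730*16 + 10 (A) = 43690
  43690*16 + 15 (F) = 699055
  699055*16 + 15 (F) = 11184895
  11184895*16 + 15 (F) = 178958335
  178958335*16 + 15 (F) = 2863333375
Decimal = 2863333375

2863333375


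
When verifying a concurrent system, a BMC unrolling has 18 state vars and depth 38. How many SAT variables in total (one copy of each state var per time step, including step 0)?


BMC unrolls to depth k, creating one copy of each state var for steps 0..k.
Step count = 38 + 1 = 39 (steps 0 through 38)
Vars per step = 18
Total = 18 * 39 = 702

702


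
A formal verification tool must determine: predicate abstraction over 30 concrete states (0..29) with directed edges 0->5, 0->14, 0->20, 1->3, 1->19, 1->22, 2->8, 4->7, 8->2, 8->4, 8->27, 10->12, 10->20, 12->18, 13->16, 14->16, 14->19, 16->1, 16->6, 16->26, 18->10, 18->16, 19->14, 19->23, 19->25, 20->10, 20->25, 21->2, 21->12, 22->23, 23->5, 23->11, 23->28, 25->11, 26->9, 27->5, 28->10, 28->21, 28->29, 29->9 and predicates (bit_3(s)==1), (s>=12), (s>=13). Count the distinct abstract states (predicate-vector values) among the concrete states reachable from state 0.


BFS from 0:
Concrete reachable: {0, 1, 2, 3, 4, 5, 6, 7, 8, 9, 10, 11, 12, 14, 16, 18, 19, 20, 21, 22, 23, 25, 26, 27, 28, 29}
Abstract via predicates (bit_3(s)==1), (s>=12), (s>=13):
  (0,0,0) <- {0, 1, 2, 3, 4, 5, 6, 7}
  (0,1,1) <- {16, 18, 19, 20, 21, 22, 23}
  (1,0,0) <- {8, 9, 10, 11}
  (1,1,0) <- {12}
  (1,1,1) <- {14, 25, 26, 27, 28, 29}
Distinct abstract states = 5

5


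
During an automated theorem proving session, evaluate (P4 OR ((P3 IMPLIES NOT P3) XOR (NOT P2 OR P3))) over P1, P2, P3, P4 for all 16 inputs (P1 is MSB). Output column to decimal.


Formula: (P4 OR ((P3 IMPLIES NOT P3) XOR (NOT P2 OR P3))) over P1, P2, P3, P4 (16 rows)
Evaluate each row (bits = P1,P2,P3,P4, MSB first):
  row 0 [0000]: (0 OR ((0 IMPLIES NOT 0) XOR (NOT 0 OR 0))) -> 0
  row 1 [0001]: (1 OR ((0 IMPLIES NOT 0) XOR (NOT 0 OR 0))) -> 1
  row 2 [0010]: (0 OR ((1 IMPLIES NOT 1) XOR (NOT 0 OR 1))) -> 1
  row 3 [0011]: (1 OR ((1 IMPLIES NOT 1) XOR (NOT 0 OR 1))) -> 1
  row 4 [0100]: (0 OR ((0 IMPLIES NOT 0) XOR (NOT 1 OR 0))) -> 1
  row 5 [0101]: (1 OR ((0 IMPLIES NOT 0) XOR (NOT 1 OR 0))) -> 1
  row 6 [0110]: (0 OR ((1 IMPLIES NOT 1) XOR (NOT 1 OR 1))) -> 1
  row 7 [0111]: (1 OR ((1 IMPLIES NOT 1) XOR (NOT 1 OR 1))) -> 1
  row 8 [1000]: (0 OR ((0 IMPLIES NOT 0) XOR (NOT 0 OR 0))) -> 0
  row 9 [1001]: (1 OR ((0 IMPLIES NOT 0) XOR (NOT 0 OR 0))) -> 1
  row 10 [1010]: (0 OR ((1 IMPLIES NOT 1) XOR (NOT 0 OR 1))) -> 1
  row 11 [1011]: (1 OR ((1 IMPLIES NOT 1) XOR (NOT 0 OR 1))) -> 1
  row 12 [1100]: (0 OR ((0 IMPLIES NOT 0) XOR (NOT 1 OR 0))) -> 1
  row 13 [1101]: (1 OR ((0 IMPLIES NOT 0) XOR (NOT 1 OR 0))) -> 1
  row 14 [1110]: (0 OR ((1 IMPLIES NOT 1) XOR (NOT 1 OR 1))) -> 1
  row 15 [1111]: (1 OR ((1 IMPLIES NOT 1) XOR (NOT 1 OR 1))) -> 1
Full result column, 4 rows per line (P1,P2 fixed per line; P3,P4 runs 00..11 left to right):
  rows 0-3 [P1,P2=00]: 0111  = hex 7
  rows 4-7 [P1,P2=01]: 1111  = hex F
  rows 8-11 [P1,P2=10]: 0111  = hex 7
  rows 12-15 [P1,P2=11]: 1111  = hex F
Output column (row 0 .. row 15) = 0111111101111111
Output column grouped in 4s = 0111 1111 0111 1111 = 0x7F7F
Convert to decimal digit by digit (value = value*16 + digit):
  7 -> 7
  7*16 + 15 (F) = 127
  127*16 + 7 = 2039
  2039*16 + 15 (F) = 32639
Decimal = 32639

32639


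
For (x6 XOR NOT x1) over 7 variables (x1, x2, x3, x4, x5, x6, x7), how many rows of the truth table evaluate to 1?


Formula: (x6 XOR NOT x1) over 7 vars (128 rows)
Evaluate each row (x1, x2, x3, x4, x5, x6, x7 as bits, MSB first):
  row 0 [0000000]: (0 XOR NOT 0) -> 1
  row 1 [0000001]: (0 XOR NOT 0) -> 1
  row 2 [0000010]: (1 XOR NOT 0) -> 0
  row 3 [0000011]: (1 XOR NOT 0) -> 0
  row 4 [0000100]: (0 XOR NOT 0) -> 1
  (every remaining row is evaluated the same way; all 128 results are listed next)
Full result column, 8 rows per line (x1,x2,x3,x4 fixed per line; x5,x6,x7 runs 000..111 left to right):
  rows 0-7 [x1,x2,x3,x4=0000]: 11001100  (ones: 4)
  rows 8-15 [x1,x2,x3,x4=0001]: 11001100  (ones: 4)
  rows 16-23 [x1,x2,x3,x4=0010]: 11001100  (ones: 4)
  rows 24-31 [x1,x2,x3,x4=0011]: 11001100  (ones: 4)
  rows 32-39 [x1,x2,x3,x4=0100]: 11001100  (ones: 4)
  rows 40-47 [x1,x2,x3,x4=0101]: 11001100  (ones: 4)
  rows 48-55 [x1,x2,x3,x4=0110]: 11001100  (ones: 4)
  rows 56-63 [x1,x2,x3,x4=0111]: 11001100  (ones: 4)
  rows 64-71 [x1,x2,x3,x4=1000]: 00110011  (ones: 4)
  rows 72-79 [x1,x2,x3,x4=1001]: 00110011  (ones: 4)
  rows 80-87 [x1,x2,x3,x4=1010]: 00110011  (ones: 4)
  rows 88-95 [x1,x2,x3,x4=1011]: 00110011  (ones: 4)
  rows 96-103 [x1,x2,x3,x4=1100]: 00110011  (ones: 4)
  rows 104-111 [x1,x2,x3,x4=1101]: 00110011  (ones: 4)
  rows 112-119 [x1,x2,x3,x4=1110]: 00110011  (ones: 4)
  rows 120-127 [x1,x2,x3,x4=1111]: 00110011  (ones: 4)
Count of 1-rows = 4+4+4+4+4+4+4+4+4+4+4+4+4+4+4+4 = 64

64


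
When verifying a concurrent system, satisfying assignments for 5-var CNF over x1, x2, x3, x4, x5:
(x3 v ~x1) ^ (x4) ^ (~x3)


CNF with 3 clauses over 5 vars (32 assignments).
An assignment satisfies CNF iff every clause has >=1 true literal.
Check each row (bits = x1,x2,x3,x4,x5; clause T/F shown):
  row 0 [00000]: clauses=TFT -> 0
  row 1 [00001]: clauses=TFT -> 0
  row 2 [00010]: clauses=TTT -> 1
  row 3 [00011]: clauses=TTT -> 1
  row 4 [00100]: clauses=TFF -> 0
  row 5 [00101]: clauses=TFF -> 0
  row 6 [00110]: clauses=TTF -> 0
  row 7 [00111]: clauses=TTF -> 0
  row 8 [01000]: clauses=TFT -> 0
  row 9 [01001]: clauses=TFT -> 0
  row 10 [01010]: clauses=TTT -> 1
  row 11 [01011]: clauses=TTT -> 1
  row 12 [01100]: clauses=TFF -> 0
  row 13 [01101]: clauses=TFF -> 0
  row 14 [01110]: clauses=TTF -> 0
  row 15 [01111]: clauses=TTF -> 0
  row 16 [10000]: clauses=FFT -> 0
  row 17 [10001]: clauses=FFT -> 0
  row 18 [10010]: clauses=FTT -> 0
  row 19 [10011]: clauses=FTT -> 0
  row 20 [10100]: clauses=TFF -> 0
  row 21 [10101]: clauses=TFF -> 0
  row 22 [10110]: clauses=TTF -> 0
  row 23 [10111]: clauses=TTF -> 0
  row 24 [11000]: clauses=FFT -> 0
  row 25 [11001]: clauses=FFT -> 0
  row 26 [11010]: clauses=FTT -> 0
  row 27 [11011]: clauses=FTT -> 0
  row 28 [11100]: clauses=TFF -> 0
  row 29 [11101]: clauses=TFF -> 0
  row 30 [11110]: clauses=TTF -> 0
  row 31 [11111]: clauses=TTF -> 0
Full result column, 8 rows per line (x1,x2 fixed per line; x3,x4,x5 runs 000..111 left to right):
  rows 0-7 [x1,x2=00]: 00110000  (ones: 2)
  rows 8-15 [x1,x2=01]: 00110000  (ones: 2)
  rows 16-23 [x1,x2=10]: 00000000  (ones: 0)
  rows 24-31 [x1,x2=11]: 00000000  (ones: 0)
Satisfying assignments = 2+2+0+0 = 4

4


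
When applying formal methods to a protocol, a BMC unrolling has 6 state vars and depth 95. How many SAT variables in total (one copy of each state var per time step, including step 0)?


BMC unrolls to depth k, creating one copy of each state var for steps 0..k.
Step count = 95 + 1 = 96 (steps 0 through 95)
Vars per step = 6
Total = 6 * 96 = 576

576
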